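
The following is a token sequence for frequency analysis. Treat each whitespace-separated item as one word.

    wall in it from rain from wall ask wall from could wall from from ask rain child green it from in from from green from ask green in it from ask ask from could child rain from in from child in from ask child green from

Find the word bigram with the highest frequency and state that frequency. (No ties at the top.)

"from ask", 4 times

Bigram frequencies (highest first):
  from ask: 4
  it from: 3
  in from: 3
  in it: 2
  rain from: 2
  wall from: 2
  … (24 more, each ≤ 2)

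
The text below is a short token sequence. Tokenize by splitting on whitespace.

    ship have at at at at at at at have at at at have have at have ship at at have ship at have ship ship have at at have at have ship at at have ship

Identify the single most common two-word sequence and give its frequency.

Bigram frequencies (highest first):
  at at: 11
  at have: 8
  have at: 5
  have ship: 5
  ship at: 3
  ship have: 2
  … (2 more, each ≤ 1)

"at at", 11 times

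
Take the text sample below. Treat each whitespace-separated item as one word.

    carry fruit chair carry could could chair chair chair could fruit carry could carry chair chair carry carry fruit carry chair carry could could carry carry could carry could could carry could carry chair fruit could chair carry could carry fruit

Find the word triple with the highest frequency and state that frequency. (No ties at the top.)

"carry could carry", 4 times

Trigram frequencies (highest first):
  carry could carry: 4
  chair carry could: 3
  carry could could: 3
  could carry chair: 2
  could could carry: 2
  could carry could: 2
  … (23 more, each ≤ 1)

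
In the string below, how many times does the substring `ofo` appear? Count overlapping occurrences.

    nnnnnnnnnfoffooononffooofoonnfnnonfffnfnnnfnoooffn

1

Sliding a length-3 window over the 50 characters (48 positions):
  position 24–26: ofo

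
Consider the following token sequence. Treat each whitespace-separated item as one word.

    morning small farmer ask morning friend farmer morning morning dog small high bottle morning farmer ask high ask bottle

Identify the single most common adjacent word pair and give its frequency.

"farmer ask", 2 times

Bigram frequencies (highest first):
  farmer ask: 2
  morning small: 1
  small farmer: 1
  ask morning: 1
  morning friend: 1
  friend farmer: 1
  … (11 more, each ≤ 1)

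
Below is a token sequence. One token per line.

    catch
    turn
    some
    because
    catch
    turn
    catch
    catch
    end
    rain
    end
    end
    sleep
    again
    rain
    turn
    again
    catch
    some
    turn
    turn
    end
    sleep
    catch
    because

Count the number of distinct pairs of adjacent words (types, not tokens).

22

25 tokens → 24 bigram windows in total.
Repeated bigrams (each contributes count−1 duplicates):
  catch turn: 2
  end sleep: 2
2 duplicate windows → 24 − 2 = 22 distinct.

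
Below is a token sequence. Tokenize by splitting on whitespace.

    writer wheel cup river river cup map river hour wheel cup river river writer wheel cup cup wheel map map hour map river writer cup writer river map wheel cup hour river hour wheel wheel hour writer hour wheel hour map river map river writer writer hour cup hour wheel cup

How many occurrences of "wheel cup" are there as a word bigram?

5

Scanning the 50 overlapping bigram windows for "wheel cup":
  position 2–3: wheel cup
  position 10–11: wheel cup
  position 15–16: wheel cup
  position 29–30: wheel cup
  position 50–51: wheel cup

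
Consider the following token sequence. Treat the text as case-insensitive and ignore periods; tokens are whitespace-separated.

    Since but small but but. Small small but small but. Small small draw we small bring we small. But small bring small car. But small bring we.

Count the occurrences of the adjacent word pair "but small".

Scanning the 26 overlapping bigram windows for "but small":
  position 2–3: but small
  position 5–6: but small
  position 8–9: but small
  position 10–11: but small
  position 19–20: but small
  position 24–25: but small

6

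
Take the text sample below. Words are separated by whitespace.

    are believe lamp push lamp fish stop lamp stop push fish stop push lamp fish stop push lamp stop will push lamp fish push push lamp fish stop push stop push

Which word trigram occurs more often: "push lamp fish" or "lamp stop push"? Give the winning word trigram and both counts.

"push lamp fish" (4 vs 1)

"push lamp fish": 4 occurrences
"lamp stop push": 1 occurrence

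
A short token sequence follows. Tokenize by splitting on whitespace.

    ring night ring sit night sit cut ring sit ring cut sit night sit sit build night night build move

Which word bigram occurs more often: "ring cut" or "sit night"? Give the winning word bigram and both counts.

"sit night" (2 vs 1)

"ring cut": 1 occurrence
"sit night": 2 occurrences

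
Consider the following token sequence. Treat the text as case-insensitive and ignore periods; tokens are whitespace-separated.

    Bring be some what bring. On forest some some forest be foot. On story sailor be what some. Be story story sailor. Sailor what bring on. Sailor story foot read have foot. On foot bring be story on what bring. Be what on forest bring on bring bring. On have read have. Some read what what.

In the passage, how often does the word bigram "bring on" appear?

Scanning the 55 overlapping bigram windows for "bring on":
  position 5–6: bring on
  position 25–26: bring on
  position 45–46: bring on
  position 48–49: bring on

4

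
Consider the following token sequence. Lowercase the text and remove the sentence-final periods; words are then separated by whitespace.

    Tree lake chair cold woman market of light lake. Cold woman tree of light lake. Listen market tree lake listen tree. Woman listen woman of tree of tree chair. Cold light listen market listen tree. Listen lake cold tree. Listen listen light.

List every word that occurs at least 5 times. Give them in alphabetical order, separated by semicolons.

Unigram counts meeting the condition (at least 5 times):
  lake: 5
  listen: 8
  tree: 8

lake; listen; tree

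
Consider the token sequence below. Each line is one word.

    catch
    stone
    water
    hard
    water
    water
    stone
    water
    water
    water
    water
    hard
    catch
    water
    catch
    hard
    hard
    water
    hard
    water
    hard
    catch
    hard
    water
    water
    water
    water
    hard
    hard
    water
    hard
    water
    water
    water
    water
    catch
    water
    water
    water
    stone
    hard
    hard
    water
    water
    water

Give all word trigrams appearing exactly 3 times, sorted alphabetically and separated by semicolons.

hard hard water; hard water hard; water hard water

Trigram counts meeting the condition (exactly 3 times):
  hard hard water: 3
  hard water hard: 3
  water hard water: 3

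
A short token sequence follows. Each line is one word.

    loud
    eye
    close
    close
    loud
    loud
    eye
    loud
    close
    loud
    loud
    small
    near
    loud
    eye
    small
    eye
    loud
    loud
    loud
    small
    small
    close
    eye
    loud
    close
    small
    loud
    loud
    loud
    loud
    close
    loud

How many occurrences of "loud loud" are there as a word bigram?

Scanning the 32 overlapping bigram windows for "loud loud":
  position 5–6: loud loud
  position 10–11: loud loud
  position 18–19: loud loud
  position 19–20: loud loud
  position 28–29: loud loud
  position 29–30: loud loud
  position 30–31: loud loud

7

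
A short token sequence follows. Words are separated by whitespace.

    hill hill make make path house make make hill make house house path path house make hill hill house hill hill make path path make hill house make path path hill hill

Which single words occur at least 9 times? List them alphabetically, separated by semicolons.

Unigram counts meeting the condition (at least 9 times):
  hill: 10
  make: 9

hill; make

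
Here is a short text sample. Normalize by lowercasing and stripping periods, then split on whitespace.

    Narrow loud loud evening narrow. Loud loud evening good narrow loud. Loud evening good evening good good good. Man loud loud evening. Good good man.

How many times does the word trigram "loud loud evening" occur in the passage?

4

Scanning the 23 overlapping trigram windows for "loud loud evening":
  position 2–4: loud loud evening
  position 6–8: loud loud evening
  position 11–13: loud loud evening
  position 20–22: loud loud evening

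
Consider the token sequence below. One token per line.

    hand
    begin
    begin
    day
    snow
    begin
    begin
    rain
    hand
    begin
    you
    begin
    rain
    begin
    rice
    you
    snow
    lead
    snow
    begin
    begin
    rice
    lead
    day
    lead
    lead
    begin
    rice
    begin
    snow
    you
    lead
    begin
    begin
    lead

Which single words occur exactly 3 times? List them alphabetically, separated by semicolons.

rice; you

Unigram counts meeting the condition (exactly 3 times):
  rice: 3
  you: 3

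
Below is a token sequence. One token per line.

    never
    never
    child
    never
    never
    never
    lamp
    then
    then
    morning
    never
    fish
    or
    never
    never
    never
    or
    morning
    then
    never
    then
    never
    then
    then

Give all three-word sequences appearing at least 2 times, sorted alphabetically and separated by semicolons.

Trigram counts meeting the condition (at least 2 times):
  never never never: 2
  then never then: 2

never never never; then never then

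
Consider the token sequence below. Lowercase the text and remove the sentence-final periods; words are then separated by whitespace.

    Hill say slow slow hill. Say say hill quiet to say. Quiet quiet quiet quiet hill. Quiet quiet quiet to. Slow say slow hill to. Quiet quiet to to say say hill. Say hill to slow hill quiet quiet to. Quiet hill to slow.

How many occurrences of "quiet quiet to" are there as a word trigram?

3

Scanning the 42 overlapping trigram windows for "quiet quiet to":
  position 18–20: quiet quiet to
  position 26–28: quiet quiet to
  position 38–40: quiet quiet to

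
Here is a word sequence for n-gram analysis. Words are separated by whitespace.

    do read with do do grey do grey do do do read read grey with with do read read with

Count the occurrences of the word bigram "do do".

3

Scanning the 19 overlapping bigram windows for "do do":
  position 4–5: do do
  position 9–10: do do
  position 10–11: do do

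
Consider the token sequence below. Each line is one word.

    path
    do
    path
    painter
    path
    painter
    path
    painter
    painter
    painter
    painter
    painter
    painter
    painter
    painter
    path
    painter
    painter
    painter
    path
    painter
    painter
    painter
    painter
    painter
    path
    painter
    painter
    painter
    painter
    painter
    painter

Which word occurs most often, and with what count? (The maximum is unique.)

"painter", 24 times

Unigram frequencies (highest first):
  painter: 24
  path: 7
  do: 1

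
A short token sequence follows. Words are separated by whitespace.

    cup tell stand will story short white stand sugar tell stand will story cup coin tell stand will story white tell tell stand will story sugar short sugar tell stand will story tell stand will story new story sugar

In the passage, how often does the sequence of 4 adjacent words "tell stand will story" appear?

6

Scanning the 36 overlapping 4-gram windows for "tell stand will story":
  position 2–5: tell stand will story
  position 10–13: tell stand will story
  position 16–19: tell stand will story
  position 22–25: tell stand will story
  position 29–32: tell stand will story
  position 33–36: tell stand will story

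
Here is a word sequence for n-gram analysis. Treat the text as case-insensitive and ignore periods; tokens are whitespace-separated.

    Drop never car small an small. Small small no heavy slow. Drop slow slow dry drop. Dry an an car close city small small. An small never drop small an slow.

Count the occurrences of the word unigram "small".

8

Scanning the 31 tokens for "small":
  position 4: small
  position 6: small
  position 7: small
  position 8: small
  position 23: small
  position 24: small
  position 26: small
  position 29: small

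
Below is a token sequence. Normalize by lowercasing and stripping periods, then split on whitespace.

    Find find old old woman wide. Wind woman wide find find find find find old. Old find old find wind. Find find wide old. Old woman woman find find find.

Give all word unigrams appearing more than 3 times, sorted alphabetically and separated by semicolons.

Unigram counts meeting the condition (more than 3 times):
  find: 14
  old: 7
  woman: 4

find; old; woman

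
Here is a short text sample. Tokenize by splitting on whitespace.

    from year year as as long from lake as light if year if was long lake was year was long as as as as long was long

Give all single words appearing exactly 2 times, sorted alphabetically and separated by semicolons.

from; if; lake

Unigram counts meeting the condition (exactly 2 times):
  from: 2
  if: 2
  lake: 2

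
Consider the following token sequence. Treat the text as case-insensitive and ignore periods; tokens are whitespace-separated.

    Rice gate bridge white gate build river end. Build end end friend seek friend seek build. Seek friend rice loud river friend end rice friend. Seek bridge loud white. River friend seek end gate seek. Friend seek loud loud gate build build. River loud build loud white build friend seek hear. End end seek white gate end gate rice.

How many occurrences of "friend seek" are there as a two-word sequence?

Scanning the 58 overlapping bigram windows for "friend seek":
  position 12–13: friend seek
  position 14–15: friend seek
  position 25–26: friend seek
  position 31–32: friend seek
  position 36–37: friend seek
  position 49–50: friend seek

6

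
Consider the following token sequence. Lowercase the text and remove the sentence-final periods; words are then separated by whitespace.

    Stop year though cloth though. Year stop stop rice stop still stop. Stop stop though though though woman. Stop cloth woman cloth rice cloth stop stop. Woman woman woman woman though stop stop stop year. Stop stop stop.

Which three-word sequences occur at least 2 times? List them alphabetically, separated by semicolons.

Trigram counts meeting the condition (at least 2 times):
  stop stop stop: 3
  woman woman woman: 2
  year stop stop: 2

stop stop stop; woman woman woman; year stop stop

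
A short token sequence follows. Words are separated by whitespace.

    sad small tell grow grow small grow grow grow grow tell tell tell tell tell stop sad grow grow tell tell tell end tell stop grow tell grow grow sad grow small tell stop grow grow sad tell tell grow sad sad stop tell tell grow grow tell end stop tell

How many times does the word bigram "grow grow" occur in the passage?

8

Scanning the 50 overlapping bigram windows for "grow grow":
  position 4–5: grow grow
  position 7–8: grow grow
  position 8–9: grow grow
  position 9–10: grow grow
  position 18–19: grow grow
  position 28–29: grow grow
  position 35–36: grow grow
  position 46–47: grow grow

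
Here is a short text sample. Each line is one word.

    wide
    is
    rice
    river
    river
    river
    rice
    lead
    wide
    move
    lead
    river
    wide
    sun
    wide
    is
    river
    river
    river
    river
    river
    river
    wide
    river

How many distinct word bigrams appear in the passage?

15

24 tokens → 23 bigram windows in total.
Repeated bigrams (each contributes count−1 duplicates):
  river river: 7
  river wide: 2
  wide is: 2
8 duplicate windows → 23 − 8 = 15 distinct.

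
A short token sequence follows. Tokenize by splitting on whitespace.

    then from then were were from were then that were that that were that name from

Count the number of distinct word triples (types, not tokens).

16 tokens → 14 trigram windows in total.
Repeated trigrams (each contributes count−1 duplicates):
  that were that: 2
1 duplicate windows → 14 − 1 = 13 distinct.

13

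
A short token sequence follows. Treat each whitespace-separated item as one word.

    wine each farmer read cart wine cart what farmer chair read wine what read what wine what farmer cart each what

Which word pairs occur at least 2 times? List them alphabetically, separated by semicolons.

what farmer; wine what

Bigram counts meeting the condition (at least 2 times):
  what farmer: 2
  wine what: 2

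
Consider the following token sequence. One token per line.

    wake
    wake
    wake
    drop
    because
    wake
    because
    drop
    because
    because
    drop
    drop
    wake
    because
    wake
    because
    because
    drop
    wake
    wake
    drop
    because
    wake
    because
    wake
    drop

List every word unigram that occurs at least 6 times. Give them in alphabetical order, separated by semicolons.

Unigram counts meeting the condition (at least 6 times):
  because: 9
  drop: 7
  wake: 10

because; drop; wake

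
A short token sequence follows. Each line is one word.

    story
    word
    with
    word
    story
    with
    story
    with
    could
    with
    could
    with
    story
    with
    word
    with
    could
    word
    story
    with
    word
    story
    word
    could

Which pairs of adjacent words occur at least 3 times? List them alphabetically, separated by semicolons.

story with; with could; with word; word story

Bigram counts meeting the condition (at least 3 times):
  story with: 4
  with could: 3
  with word: 3
  word story: 3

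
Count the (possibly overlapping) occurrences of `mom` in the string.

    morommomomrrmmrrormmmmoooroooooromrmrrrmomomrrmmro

Sliding a length-3 window over the 50 characters (48 positions):
  position 6–8: mom
  position 8–10: mom
  position 40–42: mom
  position 42–44: mom

4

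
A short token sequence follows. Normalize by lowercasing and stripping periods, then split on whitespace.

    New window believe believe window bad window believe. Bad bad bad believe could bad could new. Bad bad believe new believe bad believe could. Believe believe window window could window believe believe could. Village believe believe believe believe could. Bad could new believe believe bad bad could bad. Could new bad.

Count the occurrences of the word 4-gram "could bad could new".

Scanning the 48 overlapping 4-gram windows for "could bad could new":
  position 13–16: could bad could new
  position 39–42: could bad could new
  position 47–50: could bad could new

3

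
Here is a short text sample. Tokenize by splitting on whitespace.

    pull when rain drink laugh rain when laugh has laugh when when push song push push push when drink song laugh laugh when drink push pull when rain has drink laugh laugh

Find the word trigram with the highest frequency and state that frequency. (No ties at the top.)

Trigram frequencies (highest first):
  pull when rain: 2
  when rain drink: 1
  rain drink laugh: 1
  drink laugh rain: 1
  laugh rain when: 1
  rain when laugh: 1
  … (23 more, each ≤ 1)

"pull when rain", 2 times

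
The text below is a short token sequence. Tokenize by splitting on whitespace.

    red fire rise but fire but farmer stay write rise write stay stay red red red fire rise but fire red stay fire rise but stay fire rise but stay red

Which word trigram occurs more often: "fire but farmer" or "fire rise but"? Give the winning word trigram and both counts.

"fire rise but" (4 vs 1)

"fire but farmer": 1 occurrence
"fire rise but": 4 occurrences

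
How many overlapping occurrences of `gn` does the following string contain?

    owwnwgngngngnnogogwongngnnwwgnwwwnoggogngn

Sliding a length-2 window over the 42 characters (41 positions):
  position 6–7: gn
  position 8–9: gn
  position 10–11: gn
  position 12–13: gn
  position 22–23: gn
  position 24–25: gn
  position 29–30: gn
  position 39–40: gn
  position 41–42: gn

9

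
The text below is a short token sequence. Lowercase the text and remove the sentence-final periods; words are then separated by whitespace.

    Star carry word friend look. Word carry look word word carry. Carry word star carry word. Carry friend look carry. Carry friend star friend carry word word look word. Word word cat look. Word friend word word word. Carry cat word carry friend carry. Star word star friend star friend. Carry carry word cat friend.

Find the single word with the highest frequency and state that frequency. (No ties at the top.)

"word", 18 times

Unigram frequencies (highest first):
  word: 18
  carry: 14
  friend: 9
  star: 6
  look: 5
  cat: 3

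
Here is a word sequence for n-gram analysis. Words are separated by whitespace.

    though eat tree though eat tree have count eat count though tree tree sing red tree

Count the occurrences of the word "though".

3

Scanning the 16 tokens for "though":
  position 1: though
  position 4: though
  position 11: though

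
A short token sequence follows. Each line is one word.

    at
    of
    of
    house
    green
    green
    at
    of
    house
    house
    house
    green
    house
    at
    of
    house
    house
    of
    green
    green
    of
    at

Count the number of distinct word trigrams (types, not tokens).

22 tokens → 20 trigram windows in total.
Repeated trigrams (each contributes count−1 duplicates):
  at of house: 2
  of house house: 2
2 duplicate windows → 20 − 2 = 18 distinct.

18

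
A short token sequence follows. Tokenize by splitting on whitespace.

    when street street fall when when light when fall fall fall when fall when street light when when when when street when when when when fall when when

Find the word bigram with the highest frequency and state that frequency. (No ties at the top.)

"when when", 8 times

Bigram frequencies (highest first):
  when when: 8
  fall when: 4
  when street: 3
  when fall: 3
  light when: 2
  fall fall: 2
  … (5 more, each ≤ 1)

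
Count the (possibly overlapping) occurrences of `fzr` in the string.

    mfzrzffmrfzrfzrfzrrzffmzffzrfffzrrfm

6

Sliding a length-3 window over the 36 characters (34 positions):
  position 2–4: fzr
  position 10–12: fzr
  position 13–15: fzr
  position 16–18: fzr
  position 26–28: fzr
  position 31–33: fzr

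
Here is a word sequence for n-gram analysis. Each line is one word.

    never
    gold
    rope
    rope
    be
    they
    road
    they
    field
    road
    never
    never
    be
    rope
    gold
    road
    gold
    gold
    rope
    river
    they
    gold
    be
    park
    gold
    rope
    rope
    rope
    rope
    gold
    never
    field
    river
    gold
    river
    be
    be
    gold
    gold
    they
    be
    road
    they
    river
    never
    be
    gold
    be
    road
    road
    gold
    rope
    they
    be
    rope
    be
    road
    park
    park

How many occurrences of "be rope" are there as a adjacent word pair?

2

Scanning the 58 overlapping bigram windows for "be rope":
  position 13–14: be rope
  position 54–55: be rope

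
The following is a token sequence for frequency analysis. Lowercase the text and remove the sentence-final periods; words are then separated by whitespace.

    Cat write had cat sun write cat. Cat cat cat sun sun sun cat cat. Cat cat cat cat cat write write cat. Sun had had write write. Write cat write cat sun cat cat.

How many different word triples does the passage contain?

35 tokens → 33 trigram windows in total.
Repeated trigrams (each contributes count−1 duplicates):
  cat cat cat: 7
  sun cat cat: 2
  write cat sun: 2
  write write cat: 2
9 duplicate windows → 33 − 9 = 24 distinct.

24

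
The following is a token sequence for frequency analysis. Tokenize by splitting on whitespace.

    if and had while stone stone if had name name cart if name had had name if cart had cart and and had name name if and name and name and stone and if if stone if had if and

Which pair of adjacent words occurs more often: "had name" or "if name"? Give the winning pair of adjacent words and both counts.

"had name" (3 vs 1)

"had name": 3 occurrences
"if name": 1 occurrence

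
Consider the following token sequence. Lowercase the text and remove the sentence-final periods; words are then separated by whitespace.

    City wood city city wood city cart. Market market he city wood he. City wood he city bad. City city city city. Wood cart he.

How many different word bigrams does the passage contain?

13

25 tokens → 24 bigram windows in total.
Repeated bigrams (each contributes count−1 duplicates):
  city wood: 5
  city city: 4
  he city: 3
  wood city: 2
  wood he: 2
11 duplicate windows → 24 − 11 = 13 distinct.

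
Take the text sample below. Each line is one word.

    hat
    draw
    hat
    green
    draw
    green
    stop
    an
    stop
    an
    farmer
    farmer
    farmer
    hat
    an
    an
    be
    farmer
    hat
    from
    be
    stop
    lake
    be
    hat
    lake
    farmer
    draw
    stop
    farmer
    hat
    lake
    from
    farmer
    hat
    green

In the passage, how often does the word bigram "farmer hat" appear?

Scanning the 35 overlapping bigram windows for "farmer hat":
  position 13–14: farmer hat
  position 18–19: farmer hat
  position 30–31: farmer hat
  position 34–35: farmer hat

4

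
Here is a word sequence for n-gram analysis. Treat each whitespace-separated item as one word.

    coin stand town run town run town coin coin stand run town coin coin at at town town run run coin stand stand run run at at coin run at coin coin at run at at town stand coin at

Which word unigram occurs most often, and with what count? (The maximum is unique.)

"coin", 10 times

Unigram frequencies (highest first):
  coin: 10
  run: 9
  at: 9
  town: 7
  stand: 5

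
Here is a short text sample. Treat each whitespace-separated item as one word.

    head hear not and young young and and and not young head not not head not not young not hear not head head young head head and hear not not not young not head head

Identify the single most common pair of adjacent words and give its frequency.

Bigram frequencies (highest first):
  not not: 4
  hear not: 3
  not young: 3
  not head: 3
  head head: 3
  and and: 2
  … (13 more, each ≤ 2)

"not not", 4 times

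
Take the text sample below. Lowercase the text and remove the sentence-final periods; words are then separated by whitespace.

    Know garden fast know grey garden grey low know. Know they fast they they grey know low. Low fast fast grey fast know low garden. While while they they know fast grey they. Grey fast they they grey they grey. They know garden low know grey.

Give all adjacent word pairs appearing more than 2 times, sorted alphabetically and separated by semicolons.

Bigram counts meeting the condition (more than 2 times):
  grey they: 3
  they grey: 4
  they they: 3

grey they; they grey; they they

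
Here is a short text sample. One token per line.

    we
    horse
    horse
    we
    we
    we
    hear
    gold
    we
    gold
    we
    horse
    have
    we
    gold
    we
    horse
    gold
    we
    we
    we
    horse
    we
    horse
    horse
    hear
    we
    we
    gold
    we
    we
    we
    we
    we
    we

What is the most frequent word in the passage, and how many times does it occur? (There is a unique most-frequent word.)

"we", 20 times

Unigram frequencies (highest first):
  we: 20
  horse: 7
  gold: 5
  hear: 2
  have: 1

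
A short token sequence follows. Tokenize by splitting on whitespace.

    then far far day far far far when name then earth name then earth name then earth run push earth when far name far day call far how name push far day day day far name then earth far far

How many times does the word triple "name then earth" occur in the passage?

4

Scanning the 38 overlapping trigram windows for "name then earth":
  position 9–11: name then earth
  position 12–14: name then earth
  position 15–17: name then earth
  position 36–38: name then earth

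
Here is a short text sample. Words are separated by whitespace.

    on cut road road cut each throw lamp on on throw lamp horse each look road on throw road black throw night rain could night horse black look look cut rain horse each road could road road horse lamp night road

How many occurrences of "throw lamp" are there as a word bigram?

Scanning the 40 overlapping bigram windows for "throw lamp":
  position 7–8: throw lamp
  position 11–12: throw lamp

2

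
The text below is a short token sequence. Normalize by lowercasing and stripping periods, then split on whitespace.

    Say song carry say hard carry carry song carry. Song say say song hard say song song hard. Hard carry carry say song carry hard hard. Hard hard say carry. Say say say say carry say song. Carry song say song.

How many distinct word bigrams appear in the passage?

15

41 tokens → 40 bigram windows in total.
Repeated bigrams (each contributes count−1 duplicates):
  say song: 6
  carry say: 4
  hard hard: 4
  say say: 4
  song carry: 4
  carry song: 3
  carry carry: 2
  hard carry: 2
  … (4 more repeated)
25 duplicate windows → 40 − 25 = 15 distinct.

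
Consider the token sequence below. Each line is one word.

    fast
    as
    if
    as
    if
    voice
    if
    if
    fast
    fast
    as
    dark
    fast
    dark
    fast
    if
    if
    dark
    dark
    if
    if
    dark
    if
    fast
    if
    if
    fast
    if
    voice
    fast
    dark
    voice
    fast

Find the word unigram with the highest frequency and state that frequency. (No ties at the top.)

"if", 12 times

Unigram frequencies (highest first):
  if: 12
  fast: 9
  dark: 6
  as: 3
  voice: 3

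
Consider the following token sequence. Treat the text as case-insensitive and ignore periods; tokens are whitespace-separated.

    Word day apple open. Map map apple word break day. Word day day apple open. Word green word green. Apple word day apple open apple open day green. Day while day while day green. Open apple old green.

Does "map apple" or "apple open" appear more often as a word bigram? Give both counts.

"map apple": 1 occurrence
"apple open": 4 occurrences

"apple open" (4 vs 1)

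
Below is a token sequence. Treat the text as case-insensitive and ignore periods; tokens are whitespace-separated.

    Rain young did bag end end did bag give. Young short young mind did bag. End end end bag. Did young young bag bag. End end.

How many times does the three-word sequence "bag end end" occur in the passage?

3

Scanning the 24 overlapping trigram windows for "bag end end":
  position 4–6: bag end end
  position 15–17: bag end end
  position 24–26: bag end end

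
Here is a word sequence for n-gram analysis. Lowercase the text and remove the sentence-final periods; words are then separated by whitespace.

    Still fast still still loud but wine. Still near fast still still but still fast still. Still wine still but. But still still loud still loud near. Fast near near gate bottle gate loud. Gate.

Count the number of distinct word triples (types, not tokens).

35 tokens → 33 trigram windows in total.
Repeated trigrams (each contributes count−1 duplicates):
  fast still still: 3
  still fast still: 2
  still still loud: 2
4 duplicate windows → 33 − 4 = 29 distinct.

29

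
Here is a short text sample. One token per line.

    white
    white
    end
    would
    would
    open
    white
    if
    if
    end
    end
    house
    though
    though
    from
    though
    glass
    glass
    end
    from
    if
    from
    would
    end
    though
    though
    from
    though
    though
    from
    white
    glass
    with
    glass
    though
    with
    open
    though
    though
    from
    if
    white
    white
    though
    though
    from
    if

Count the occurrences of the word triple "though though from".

5

Scanning the 45 overlapping trigram windows for "though though from":
  position 13–15: though though from
  position 25–27: though though from
  position 28–30: though though from
  position 38–40: though though from
  position 44–46: though though from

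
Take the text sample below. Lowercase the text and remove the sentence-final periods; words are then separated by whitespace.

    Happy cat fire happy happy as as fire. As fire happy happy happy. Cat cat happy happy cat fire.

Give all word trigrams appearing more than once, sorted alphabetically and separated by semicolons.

fire happy happy; happy cat fire; happy happy cat

Trigram counts meeting the condition (more than once):
  fire happy happy: 2
  happy cat fire: 2
  happy happy cat: 2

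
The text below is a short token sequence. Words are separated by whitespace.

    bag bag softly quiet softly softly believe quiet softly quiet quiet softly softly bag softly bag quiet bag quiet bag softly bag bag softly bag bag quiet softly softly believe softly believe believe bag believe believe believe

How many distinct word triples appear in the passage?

37 tokens → 35 trigram windows in total.
Repeated trigrams (each contributes count−1 duplicates):
  bag softly bag: 3
  quiet softly softly: 3
  bag bag softly: 2
  bag quiet bag: 2
  softly bag bag: 2
  softly softly believe: 2
8 duplicate windows → 35 − 8 = 27 distinct.

27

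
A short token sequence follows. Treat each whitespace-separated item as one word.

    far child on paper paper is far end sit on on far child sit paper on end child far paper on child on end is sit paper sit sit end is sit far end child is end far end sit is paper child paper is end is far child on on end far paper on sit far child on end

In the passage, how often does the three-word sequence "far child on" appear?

Scanning the 58 overlapping trigram windows for "far child on":
  position 1–3: far child on
  position 48–50: far child on
  position 57–59: far child on

3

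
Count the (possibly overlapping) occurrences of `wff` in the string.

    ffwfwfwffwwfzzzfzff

Sliding a length-3 window over the 19 characters (17 positions):
  position 7–9: wff

1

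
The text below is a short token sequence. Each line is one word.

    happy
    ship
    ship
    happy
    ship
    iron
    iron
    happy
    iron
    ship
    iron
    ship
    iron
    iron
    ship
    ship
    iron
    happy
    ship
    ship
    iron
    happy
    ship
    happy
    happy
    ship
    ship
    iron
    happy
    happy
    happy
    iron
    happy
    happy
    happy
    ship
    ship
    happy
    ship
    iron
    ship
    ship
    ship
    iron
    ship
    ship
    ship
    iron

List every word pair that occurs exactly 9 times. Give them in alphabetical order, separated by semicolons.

ship iron; ship ship

Bigram counts meeting the condition (exactly 9 times):
  ship iron: 9
  ship ship: 9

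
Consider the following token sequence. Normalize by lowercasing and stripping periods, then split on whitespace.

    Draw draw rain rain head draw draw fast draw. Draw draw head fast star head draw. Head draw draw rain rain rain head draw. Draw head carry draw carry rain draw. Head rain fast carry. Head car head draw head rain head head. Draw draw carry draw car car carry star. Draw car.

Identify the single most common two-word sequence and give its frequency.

Bigram frequencies (highest first):
  draw draw: 7
  head draw: 6
  draw head: 5
  rain rain: 3
  rain head: 3
  draw rain: 2
  … (22 more, each ≤ 2)

"draw draw", 7 times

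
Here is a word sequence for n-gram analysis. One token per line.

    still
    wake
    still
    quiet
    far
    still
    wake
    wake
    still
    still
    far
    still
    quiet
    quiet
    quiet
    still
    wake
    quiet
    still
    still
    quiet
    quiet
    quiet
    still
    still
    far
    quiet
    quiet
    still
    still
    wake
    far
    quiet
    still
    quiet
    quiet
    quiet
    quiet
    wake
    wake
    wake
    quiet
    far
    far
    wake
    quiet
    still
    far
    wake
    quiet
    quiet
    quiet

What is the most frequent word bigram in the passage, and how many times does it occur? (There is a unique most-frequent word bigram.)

"quiet quiet", 10 times

Bigram frequencies (highest first):
  quiet quiet: 10
  quiet still: 6
  still wake: 4
  still quiet: 4
  still still: 4
  wake quiet: 4
  … (10 more, each ≤ 3)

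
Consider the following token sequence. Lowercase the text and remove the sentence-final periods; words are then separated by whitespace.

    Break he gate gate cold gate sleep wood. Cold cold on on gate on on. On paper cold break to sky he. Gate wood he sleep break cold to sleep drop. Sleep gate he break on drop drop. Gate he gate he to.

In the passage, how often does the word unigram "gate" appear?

8

Scanning the 43 tokens for "gate":
  position 3: gate
  position 4: gate
  position 6: gate
  position 13: gate
  position 23: gate
  position 33: gate
  position 39: gate
  position 41: gate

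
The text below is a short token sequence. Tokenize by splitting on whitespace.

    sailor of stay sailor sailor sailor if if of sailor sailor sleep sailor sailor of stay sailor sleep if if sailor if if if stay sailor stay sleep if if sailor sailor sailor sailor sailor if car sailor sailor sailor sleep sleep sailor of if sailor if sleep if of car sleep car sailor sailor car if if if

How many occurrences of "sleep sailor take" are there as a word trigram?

0

Scanning the 57 overlapping trigram windows for "sleep sailor take":
  (none found)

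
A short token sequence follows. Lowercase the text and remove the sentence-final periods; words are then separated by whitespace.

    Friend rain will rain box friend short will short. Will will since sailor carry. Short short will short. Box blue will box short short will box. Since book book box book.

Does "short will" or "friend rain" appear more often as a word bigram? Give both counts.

"short will" (4 vs 1)

"short will": 4 occurrences
"friend rain": 1 occurrence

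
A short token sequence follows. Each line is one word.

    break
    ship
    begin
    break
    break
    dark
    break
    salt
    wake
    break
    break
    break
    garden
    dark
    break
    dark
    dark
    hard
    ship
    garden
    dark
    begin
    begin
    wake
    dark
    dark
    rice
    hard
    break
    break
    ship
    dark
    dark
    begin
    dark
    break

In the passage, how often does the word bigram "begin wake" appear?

1

Scanning the 35 overlapping bigram windows for "begin wake":
  position 23–24: begin wake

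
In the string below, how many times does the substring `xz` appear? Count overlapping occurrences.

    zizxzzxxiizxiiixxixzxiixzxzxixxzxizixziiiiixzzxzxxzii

Sliding a length-2 window over the 53 characters (52 positions):
  position 4–5: xz
  position 19–20: xz
  position 24–25: xz
  position 26–27: xz
  position 31–32: xz
  position 37–38: xz
  position 44–45: xz
  position 47–48: xz
  position 50–51: xz

9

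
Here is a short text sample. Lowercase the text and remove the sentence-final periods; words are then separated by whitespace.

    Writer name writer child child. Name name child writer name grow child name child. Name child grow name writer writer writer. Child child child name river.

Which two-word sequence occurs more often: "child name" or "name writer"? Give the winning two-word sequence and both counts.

"child name": 4 occurrences
"name writer": 2 occurrences

"child name" (4 vs 2)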